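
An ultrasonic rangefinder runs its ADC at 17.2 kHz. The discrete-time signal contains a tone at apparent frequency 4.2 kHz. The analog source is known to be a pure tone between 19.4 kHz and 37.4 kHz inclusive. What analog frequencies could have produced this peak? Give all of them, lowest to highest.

21.4 kHz, 30.2 kHz

Frequencies that alias to 4.2 kHz are k·fs ± 4.2 kHz for integer k ≥ 0.
k=0: 4.2 kHz.
k=1: 13 kHz, 21.4 kHz.
k=2: 30.2 kHz, 38.6 kHz.
k=3: 47.4 kHz, 55.8 kHz.
Within [19.4 kHz, 37.4 kHz]: 21.4 kHz, 30.2 kHz.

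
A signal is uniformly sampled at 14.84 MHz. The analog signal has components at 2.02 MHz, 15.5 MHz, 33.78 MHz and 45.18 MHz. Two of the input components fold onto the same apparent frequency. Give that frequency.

fs/2 = 7.42 MHz.
2.02 MHz ≤ fs/2 = 7.42 MHz, passes unchanged.
15.5 MHz mod fs = 0.66 MHz.
0.66 MHz ≤ fs/2 = 7.42 MHz, appears at 0.66 MHz.
33.78 MHz mod fs = 4.1 MHz.
4.1 MHz ≤ fs/2 = 7.42 MHz, appears at 4.1 MHz.
45.18 MHz mod fs = 0.66 MHz.
0.66 MHz ≤ fs/2 = 7.42 MHz, appears at 0.66 MHz.
15.5 MHz and 45.18 MHz both map to 0.66 MHz.

0.66 MHz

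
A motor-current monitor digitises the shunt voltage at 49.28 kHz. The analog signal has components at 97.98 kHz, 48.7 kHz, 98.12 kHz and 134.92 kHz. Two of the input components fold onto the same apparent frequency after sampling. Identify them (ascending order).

fs/2 = 24.64 kHz.
97.98 kHz mod fs = 48.7 kHz.
48.7 kHz > fs/2 = 24.64 kHz, folds to fs − 48.7 kHz = 0.58 kHz.
48.7 kHz > fs/2 = 24.64 kHz, folds to fs − 48.7 kHz = 0.58 kHz.
98.12 kHz mod fs = 48.84 kHz.
48.84 kHz > fs/2 = 24.64 kHz, folds to fs − 48.84 kHz = 0.44 kHz.
134.92 kHz mod fs = 36.36 kHz.
36.36 kHz > fs/2 = 24.64 kHz, folds to fs − 36.36 kHz = 12.92 kHz.
48.7 kHz and 97.98 kHz both map to 0.58 kHz.

48.7 kHz, 97.98 kHz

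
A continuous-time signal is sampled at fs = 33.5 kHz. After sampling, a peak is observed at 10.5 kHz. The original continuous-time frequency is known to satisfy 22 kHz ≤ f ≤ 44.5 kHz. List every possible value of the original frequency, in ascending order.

23 kHz, 44 kHz

Frequencies that alias to 10.5 kHz are k·fs ± 10.5 kHz for integer k ≥ 0.
k=0: 10.5 kHz.
k=1: 23 kHz, 44 kHz.
k=2: 56.5 kHz, 77.5 kHz.
Within [22 kHz, 44.5 kHz]: 23 kHz, 44 kHz.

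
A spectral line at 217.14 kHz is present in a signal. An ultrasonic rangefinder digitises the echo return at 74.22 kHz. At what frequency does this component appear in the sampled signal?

5.52 kHz

217.14 kHz mod fs = 68.7 kHz.
68.7 kHz > fs/2 = 37.11 kHz, folds to fs − 68.7 kHz = 5.52 kHz.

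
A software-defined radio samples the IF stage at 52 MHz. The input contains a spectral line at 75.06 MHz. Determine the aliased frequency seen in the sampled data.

75.06 MHz mod fs = 23.06 MHz.
23.06 MHz ≤ fs/2 = 26 MHz, appears at 23.06 MHz.

23.06 MHz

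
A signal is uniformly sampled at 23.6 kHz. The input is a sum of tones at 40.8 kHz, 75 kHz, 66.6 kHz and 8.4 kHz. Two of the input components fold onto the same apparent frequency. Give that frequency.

4.2 kHz

fs/2 = 11.8 kHz.
40.8 kHz mod fs = 17.2 kHz.
17.2 kHz > fs/2 = 11.8 kHz, folds to fs − 17.2 kHz = 6.4 kHz.
75 kHz mod fs = 4.2 kHz.
4.2 kHz ≤ fs/2 = 11.8 kHz, appears at 4.2 kHz.
66.6 kHz mod fs = 19.4 kHz.
19.4 kHz > fs/2 = 11.8 kHz, folds to fs − 19.4 kHz = 4.2 kHz.
8.4 kHz ≤ fs/2 = 11.8 kHz, passes unchanged.
66.6 kHz and 75 kHz both map to 4.2 kHz.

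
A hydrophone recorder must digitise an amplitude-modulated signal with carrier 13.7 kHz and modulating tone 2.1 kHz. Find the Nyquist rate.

AM sidebands sit at fc ± fm = 11.6 kHz and 15.8 kHz.
Highest-frequency component: 15.8 kHz.
Nyquist rate = 2 × 15.8 kHz = 31.6 kHz.

31.6 kHz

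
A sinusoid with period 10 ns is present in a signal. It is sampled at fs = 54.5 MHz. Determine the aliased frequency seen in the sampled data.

T = 10 ns → f = 1/T = 100 MHz.
100 MHz mod fs = 45.5 MHz.
45.5 MHz > fs/2 = 27.25 MHz, folds to fs − 45.5 MHz = 9 MHz.

9 MHz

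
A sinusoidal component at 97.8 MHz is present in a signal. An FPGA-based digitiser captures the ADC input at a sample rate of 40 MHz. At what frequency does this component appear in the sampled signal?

17.8 MHz

97.8 MHz mod fs = 17.8 MHz.
17.8 MHz ≤ fs/2 = 20 MHz, appears at 17.8 MHz.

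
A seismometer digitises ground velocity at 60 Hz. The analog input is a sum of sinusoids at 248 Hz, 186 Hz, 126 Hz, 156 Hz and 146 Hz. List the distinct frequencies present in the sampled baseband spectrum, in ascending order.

fs/2 = 30 Hz.
248 Hz mod fs = 8 Hz.
8 Hz ≤ fs/2 = 30 Hz, appears at 8 Hz.
186 Hz mod fs = 6 Hz.
6 Hz ≤ fs/2 = 30 Hz, appears at 6 Hz.
126 Hz mod fs = 6 Hz.
6 Hz ≤ fs/2 = 30 Hz, appears at 6 Hz.
156 Hz mod fs = 36 Hz.
36 Hz > fs/2 = 30 Hz, folds to fs − 36 Hz = 24 Hz.
146 Hz mod fs = 26 Hz.
26 Hz ≤ fs/2 = 30 Hz, appears at 26 Hz.
Distinct values: {6 Hz, 8 Hz, 24 Hz, 26 Hz}.

6 Hz, 8 Hz, 24 Hz, 26 Hz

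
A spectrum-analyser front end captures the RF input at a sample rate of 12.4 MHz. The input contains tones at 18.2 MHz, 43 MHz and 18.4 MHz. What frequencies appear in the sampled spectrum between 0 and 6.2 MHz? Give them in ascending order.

fs/2 = 6.2 MHz.
18.2 MHz mod fs = 5.8 MHz.
5.8 MHz ≤ fs/2 = 6.2 MHz, appears at 5.8 MHz.
43 MHz mod fs = 5.8 MHz.
5.8 MHz ≤ fs/2 = 6.2 MHz, appears at 5.8 MHz.
18.4 MHz mod fs = 6 MHz.
6 MHz ≤ fs/2 = 6.2 MHz, appears at 6 MHz.
Distinct values: {5.8 MHz, 6 MHz}.

5.8 MHz, 6 MHz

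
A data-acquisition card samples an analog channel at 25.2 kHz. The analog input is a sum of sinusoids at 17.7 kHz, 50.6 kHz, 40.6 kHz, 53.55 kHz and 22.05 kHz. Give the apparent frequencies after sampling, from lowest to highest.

0.2 kHz, 3.15 kHz, 7.5 kHz, 9.8 kHz

fs/2 = 12.6 kHz.
17.7 kHz > fs/2 = 12.6 kHz, folds to fs − 17.7 kHz = 7.5 kHz.
50.6 kHz mod fs = 0.2 kHz.
0.2 kHz ≤ fs/2 = 12.6 kHz, appears at 0.2 kHz.
40.6 kHz mod fs = 15.4 kHz.
15.4 kHz > fs/2 = 12.6 kHz, folds to fs − 15.4 kHz = 9.8 kHz.
53.55 kHz mod fs = 3.15 kHz.
3.15 kHz ≤ fs/2 = 12.6 kHz, appears at 3.15 kHz.
22.05 kHz > fs/2 = 12.6 kHz, folds to fs − 22.05 kHz = 3.15 kHz.
Distinct values: {0.2 kHz, 3.15 kHz, 7.5 kHz, 9.8 kHz}.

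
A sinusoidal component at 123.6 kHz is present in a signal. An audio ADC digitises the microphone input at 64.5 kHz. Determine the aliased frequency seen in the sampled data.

5.4 kHz

123.6 kHz mod fs = 59.1 kHz.
59.1 kHz > fs/2 = 32.25 kHz, folds to fs − 59.1 kHz = 5.4 kHz.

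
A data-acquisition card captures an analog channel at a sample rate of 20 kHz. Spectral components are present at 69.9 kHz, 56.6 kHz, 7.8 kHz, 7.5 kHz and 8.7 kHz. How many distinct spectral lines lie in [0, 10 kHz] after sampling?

fs/2 = 10 kHz.
69.9 kHz mod fs = 9.9 kHz.
9.9 kHz ≤ fs/2 = 10 kHz, appears at 9.9 kHz.
56.6 kHz mod fs = 16.6 kHz.
16.6 kHz > fs/2 = 10 kHz, folds to fs − 16.6 kHz = 3.4 kHz.
7.8 kHz ≤ fs/2 = 10 kHz, passes unchanged.
7.5 kHz ≤ fs/2 = 10 kHz, passes unchanged.
8.7 kHz ≤ fs/2 = 10 kHz, passes unchanged.
Distinct values: {3.4 kHz, 7.5 kHz, 7.8 kHz, 8.7 kHz, 9.9 kHz} → 5.

5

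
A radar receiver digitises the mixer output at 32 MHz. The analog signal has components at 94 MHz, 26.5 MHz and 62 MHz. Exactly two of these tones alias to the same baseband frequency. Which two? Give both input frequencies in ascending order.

fs/2 = 16 MHz.
94 MHz mod fs = 30 MHz.
30 MHz > fs/2 = 16 MHz, folds to fs − 30 MHz = 2 MHz.
26.5 MHz > fs/2 = 16 MHz, folds to fs − 26.5 MHz = 5.5 MHz.
62 MHz mod fs = 30 MHz.
30 MHz > fs/2 = 16 MHz, folds to fs − 30 MHz = 2 MHz.
62 MHz and 94 MHz both map to 2 MHz.

62 MHz, 94 MHz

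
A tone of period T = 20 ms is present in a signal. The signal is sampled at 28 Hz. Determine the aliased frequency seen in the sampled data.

T = 20 ms → f = 1/T = 50 Hz.
50 Hz mod fs = 22 Hz.
22 Hz > fs/2 = 14 Hz, folds to fs − 22 Hz = 6 Hz.

6 Hz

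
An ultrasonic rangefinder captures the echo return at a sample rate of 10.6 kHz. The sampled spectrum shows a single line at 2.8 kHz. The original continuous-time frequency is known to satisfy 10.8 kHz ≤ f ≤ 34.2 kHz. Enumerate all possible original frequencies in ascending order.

Frequencies that alias to 2.8 kHz are k·fs ± 2.8 kHz for integer k ≥ 0.
k=0: 2.8 kHz.
k=1: 7.8 kHz, 13.4 kHz.
k=2: 18.4 kHz, 24 kHz.
k=3: 29 kHz, 34.6 kHz.
k=4: 39.6 kHz, 45.2 kHz.
Within [10.8 kHz, 34.2 kHz]: 13.4 kHz, 18.4 kHz, 24 kHz, 29 kHz.

13.4 kHz, 18.4 kHz, 24 kHz, 29 kHz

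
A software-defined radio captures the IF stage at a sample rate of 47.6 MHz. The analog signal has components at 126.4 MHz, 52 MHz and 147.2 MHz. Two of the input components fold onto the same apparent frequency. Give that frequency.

4.4 MHz

fs/2 = 23.8 MHz.
126.4 MHz mod fs = 31.2 MHz.
31.2 MHz > fs/2 = 23.8 MHz, folds to fs − 31.2 MHz = 16.4 MHz.
52 MHz mod fs = 4.4 MHz.
4.4 MHz ≤ fs/2 = 23.8 MHz, appears at 4.4 MHz.
147.2 MHz mod fs = 4.4 MHz.
4.4 MHz ≤ fs/2 = 23.8 MHz, appears at 4.4 MHz.
52 MHz and 147.2 MHz both map to 4.4 MHz.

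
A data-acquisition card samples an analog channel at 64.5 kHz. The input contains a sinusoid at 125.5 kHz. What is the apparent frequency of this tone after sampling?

125.5 kHz mod fs = 61 kHz.
61 kHz > fs/2 = 32.25 kHz, folds to fs − 61 kHz = 3.5 kHz.

3.5 kHz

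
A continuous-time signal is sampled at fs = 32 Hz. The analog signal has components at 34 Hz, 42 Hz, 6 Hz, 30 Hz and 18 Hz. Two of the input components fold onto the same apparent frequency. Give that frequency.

2 Hz

fs/2 = 16 Hz.
34 Hz mod fs = 2 Hz.
2 Hz ≤ fs/2 = 16 Hz, appears at 2 Hz.
42 Hz mod fs = 10 Hz.
10 Hz ≤ fs/2 = 16 Hz, appears at 10 Hz.
6 Hz ≤ fs/2 = 16 Hz, passes unchanged.
30 Hz > fs/2 = 16 Hz, folds to fs − 30 Hz = 2 Hz.
18 Hz > fs/2 = 16 Hz, folds to fs − 18 Hz = 14 Hz.
30 Hz and 34 Hz both map to 2 Hz.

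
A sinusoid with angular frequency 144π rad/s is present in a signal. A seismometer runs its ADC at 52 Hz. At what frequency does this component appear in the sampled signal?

ω = 144π rad/s → f = ω/(2π) = 72 Hz.
72 Hz mod fs = 20 Hz.
20 Hz ≤ fs/2 = 26 Hz, appears at 20 Hz.

20 Hz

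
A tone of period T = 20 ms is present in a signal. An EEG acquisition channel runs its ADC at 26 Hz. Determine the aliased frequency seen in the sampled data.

T = 20 ms → f = 1/T = 50 Hz.
50 Hz mod fs = 24 Hz.
24 Hz > fs/2 = 13 Hz, folds to fs − 24 Hz = 2 Hz.

2 Hz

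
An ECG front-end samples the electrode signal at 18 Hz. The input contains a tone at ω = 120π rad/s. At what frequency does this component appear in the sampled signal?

6 Hz

ω = 120π rad/s → f = ω/(2π) = 60 Hz.
60 Hz mod fs = 6 Hz.
6 Hz ≤ fs/2 = 9 Hz, appears at 6 Hz.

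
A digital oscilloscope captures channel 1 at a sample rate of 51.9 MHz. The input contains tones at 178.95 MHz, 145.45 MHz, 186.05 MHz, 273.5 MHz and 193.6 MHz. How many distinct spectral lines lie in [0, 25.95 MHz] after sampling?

fs/2 = 25.95 MHz.
178.95 MHz mod fs = 23.25 MHz.
23.25 MHz ≤ fs/2 = 25.95 MHz, appears at 23.25 MHz.
145.45 MHz mod fs = 41.65 MHz.
41.65 MHz > fs/2 = 25.95 MHz, folds to fs − 41.65 MHz = 10.25 MHz.
186.05 MHz mod fs = 30.35 MHz.
30.35 MHz > fs/2 = 25.95 MHz, folds to fs − 30.35 MHz = 21.55 MHz.
273.5 MHz mod fs = 14 MHz.
14 MHz ≤ fs/2 = 25.95 MHz, appears at 14 MHz.
193.6 MHz mod fs = 37.9 MHz.
37.9 MHz > fs/2 = 25.95 MHz, folds to fs − 37.9 MHz = 14 MHz.
Distinct values: {10.25 MHz, 14 MHz, 21.55 MHz, 23.25 MHz} → 4.

4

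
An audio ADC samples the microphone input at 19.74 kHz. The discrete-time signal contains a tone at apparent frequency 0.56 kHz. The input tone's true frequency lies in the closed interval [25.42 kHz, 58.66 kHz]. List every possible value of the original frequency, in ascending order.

38.92 kHz, 40.04 kHz, 58.66 kHz

Frequencies that alias to 0.56 kHz are k·fs ± 0.56 kHz for integer k ≥ 0.
k=0: 0.56 kHz.
k=1: 19.18 kHz, 20.3 kHz.
k=2: 38.92 kHz, 40.04 kHz.
k=3: 58.66 kHz, 59.78 kHz.
k=4: 78.4 kHz, 79.52 kHz.
Within [25.42 kHz, 58.66 kHz]: 38.92 kHz, 40.04 kHz, 58.66 kHz.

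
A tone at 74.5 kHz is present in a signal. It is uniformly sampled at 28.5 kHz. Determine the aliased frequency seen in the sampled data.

74.5 kHz mod fs = 17.5 kHz.
17.5 kHz > fs/2 = 14.25 kHz, folds to fs − 17.5 kHz = 11 kHz.

11 kHz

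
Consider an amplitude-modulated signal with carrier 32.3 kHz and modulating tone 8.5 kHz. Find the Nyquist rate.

81.6 kHz

AM sidebands sit at fc ± fm = 23.8 kHz and 40.8 kHz.
Highest-frequency component: 40.8 kHz.
Nyquist rate = 2 × 40.8 kHz = 81.6 kHz.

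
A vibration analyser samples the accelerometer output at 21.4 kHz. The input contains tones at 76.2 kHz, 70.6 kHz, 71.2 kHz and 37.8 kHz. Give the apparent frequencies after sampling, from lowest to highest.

5 kHz, 6.4 kHz, 7 kHz, 9.4 kHz

fs/2 = 10.7 kHz.
76.2 kHz mod fs = 12 kHz.
12 kHz > fs/2 = 10.7 kHz, folds to fs − 12 kHz = 9.4 kHz.
70.6 kHz mod fs = 6.4 kHz.
6.4 kHz ≤ fs/2 = 10.7 kHz, appears at 6.4 kHz.
71.2 kHz mod fs = 7 kHz.
7 kHz ≤ fs/2 = 10.7 kHz, appears at 7 kHz.
37.8 kHz mod fs = 16.4 kHz.
16.4 kHz > fs/2 = 10.7 kHz, folds to fs − 16.4 kHz = 5 kHz.
Distinct values: {5 kHz, 6.4 kHz, 7 kHz, 9.4 kHz}.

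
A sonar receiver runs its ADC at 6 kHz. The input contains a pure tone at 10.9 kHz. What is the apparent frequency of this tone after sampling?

1.1 kHz

10.9 kHz mod fs = 4.9 kHz.
4.9 kHz > fs/2 = 3 kHz, folds to fs − 4.9 kHz = 1.1 kHz.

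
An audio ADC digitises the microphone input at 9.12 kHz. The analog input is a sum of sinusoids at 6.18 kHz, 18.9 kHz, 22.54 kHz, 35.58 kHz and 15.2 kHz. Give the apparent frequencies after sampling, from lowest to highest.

fs/2 = 4.56 kHz.
6.18 kHz > fs/2 = 4.56 kHz, folds to fs − 6.18 kHz = 2.94 kHz.
18.9 kHz mod fs = 0.66 kHz.
0.66 kHz ≤ fs/2 = 4.56 kHz, appears at 0.66 kHz.
22.54 kHz mod fs = 4.3 kHz.
4.3 kHz ≤ fs/2 = 4.56 kHz, appears at 4.3 kHz.
35.58 kHz mod fs = 8.22 kHz.
8.22 kHz > fs/2 = 4.56 kHz, folds to fs − 8.22 kHz = 0.9 kHz.
15.2 kHz mod fs = 6.08 kHz.
6.08 kHz > fs/2 = 4.56 kHz, folds to fs − 6.08 kHz = 3.04 kHz.
Distinct values: {0.66 kHz, 0.9 kHz, 2.94 kHz, 3.04 kHz, 4.3 kHz}.

0.66 kHz, 0.9 kHz, 2.94 kHz, 3.04 kHz, 4.3 kHz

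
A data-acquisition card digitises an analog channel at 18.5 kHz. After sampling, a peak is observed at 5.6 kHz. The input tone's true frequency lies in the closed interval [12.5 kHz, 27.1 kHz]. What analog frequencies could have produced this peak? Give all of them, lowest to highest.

Frequencies that alias to 5.6 kHz are k·fs ± 5.6 kHz for integer k ≥ 0.
k=0: 5.6 kHz.
k=1: 12.9 kHz, 24.1 kHz.
k=2: 31.4 kHz, 42.6 kHz.
Within [12.5 kHz, 27.1 kHz]: 12.9 kHz, 24.1 kHz.

12.9 kHz, 24.1 kHz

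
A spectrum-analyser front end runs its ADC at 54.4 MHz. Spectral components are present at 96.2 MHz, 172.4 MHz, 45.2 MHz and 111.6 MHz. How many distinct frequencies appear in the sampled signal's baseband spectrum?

fs/2 = 27.2 MHz.
96.2 MHz mod fs = 41.8 MHz.
41.8 MHz > fs/2 = 27.2 MHz, folds to fs − 41.8 MHz = 12.6 MHz.
172.4 MHz mod fs = 9.2 MHz.
9.2 MHz ≤ fs/2 = 27.2 MHz, appears at 9.2 MHz.
45.2 MHz > fs/2 = 27.2 MHz, folds to fs − 45.2 MHz = 9.2 MHz.
111.6 MHz mod fs = 2.8 MHz.
2.8 MHz ≤ fs/2 = 27.2 MHz, appears at 2.8 MHz.
Distinct values: {2.8 MHz, 9.2 MHz, 12.6 MHz} → 3.

3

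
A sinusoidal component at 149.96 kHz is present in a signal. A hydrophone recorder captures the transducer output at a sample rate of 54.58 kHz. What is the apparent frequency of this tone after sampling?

13.78 kHz

149.96 kHz mod fs = 40.8 kHz.
40.8 kHz > fs/2 = 27.29 kHz, folds to fs − 40.8 kHz = 13.78 kHz.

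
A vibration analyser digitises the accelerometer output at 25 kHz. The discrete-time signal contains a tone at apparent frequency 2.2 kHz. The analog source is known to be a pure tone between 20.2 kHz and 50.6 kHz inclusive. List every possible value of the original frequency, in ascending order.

22.8 kHz, 27.2 kHz, 47.8 kHz

Frequencies that alias to 2.2 kHz are k·fs ± 2.2 kHz for integer k ≥ 0.
k=0: 2.2 kHz.
k=1: 22.8 kHz, 27.2 kHz.
k=2: 47.8 kHz, 52.2 kHz.
k=3: 72.8 kHz, 77.2 kHz.
Within [20.2 kHz, 50.6 kHz]: 22.8 kHz, 27.2 kHz, 47.8 kHz.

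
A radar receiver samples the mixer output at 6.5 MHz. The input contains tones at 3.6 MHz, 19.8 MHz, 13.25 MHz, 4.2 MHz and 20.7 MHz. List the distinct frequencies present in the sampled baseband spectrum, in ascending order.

0.25 MHz, 0.3 MHz, 1.2 MHz, 2.3 MHz, 2.9 MHz

fs/2 = 3.25 MHz.
3.6 MHz > fs/2 = 3.25 MHz, folds to fs − 3.6 MHz = 2.9 MHz.
19.8 MHz mod fs = 0.3 MHz.
0.3 MHz ≤ fs/2 = 3.25 MHz, appears at 0.3 MHz.
13.25 MHz mod fs = 0.25 MHz.
0.25 MHz ≤ fs/2 = 3.25 MHz, appears at 0.25 MHz.
4.2 MHz > fs/2 = 3.25 MHz, folds to fs − 4.2 MHz = 2.3 MHz.
20.7 MHz mod fs = 1.2 MHz.
1.2 MHz ≤ fs/2 = 3.25 MHz, appears at 1.2 MHz.
Distinct values: {0.25 MHz, 0.3 MHz, 1.2 MHz, 2.3 MHz, 2.9 MHz}.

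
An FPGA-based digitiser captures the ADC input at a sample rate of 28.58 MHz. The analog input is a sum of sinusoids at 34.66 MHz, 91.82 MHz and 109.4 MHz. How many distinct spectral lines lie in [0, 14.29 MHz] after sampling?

fs/2 = 14.29 MHz.
34.66 MHz mod fs = 6.08 MHz.
6.08 MHz ≤ fs/2 = 14.29 MHz, appears at 6.08 MHz.
91.82 MHz mod fs = 6.08 MHz.
6.08 MHz ≤ fs/2 = 14.29 MHz, appears at 6.08 MHz.
109.4 MHz mod fs = 23.66 MHz.
23.66 MHz > fs/2 = 14.29 MHz, folds to fs − 23.66 MHz = 4.92 MHz.
Distinct values: {4.92 MHz, 6.08 MHz} → 2.

2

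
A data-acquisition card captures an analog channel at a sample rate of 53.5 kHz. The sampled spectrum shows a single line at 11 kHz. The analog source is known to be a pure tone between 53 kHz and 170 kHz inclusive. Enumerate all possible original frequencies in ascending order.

64.5 kHz, 96 kHz, 118 kHz, 149.5 kHz

Frequencies that alias to 11 kHz are k·fs ± 11 kHz for integer k ≥ 0.
k=0: 11 kHz.
k=1: 42.5 kHz, 64.5 kHz.
k=2: 96 kHz, 118 kHz.
k=3: 149.5 kHz, 171.5 kHz.
k=4: 203 kHz, 225 kHz.
Within [53 kHz, 170 kHz]: 64.5 kHz, 96 kHz, 118 kHz, 149.5 kHz.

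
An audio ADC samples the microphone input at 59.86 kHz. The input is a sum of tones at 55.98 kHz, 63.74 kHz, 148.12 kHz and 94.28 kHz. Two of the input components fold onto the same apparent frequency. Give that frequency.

fs/2 = 29.93 kHz.
55.98 kHz > fs/2 = 29.93 kHz, folds to fs − 55.98 kHz = 3.88 kHz.
63.74 kHz mod fs = 3.88 kHz.
3.88 kHz ≤ fs/2 = 29.93 kHz, appears at 3.88 kHz.
148.12 kHz mod fs = 28.4 kHz.
28.4 kHz ≤ fs/2 = 29.93 kHz, appears at 28.4 kHz.
94.28 kHz mod fs = 34.42 kHz.
34.42 kHz > fs/2 = 29.93 kHz, folds to fs − 34.42 kHz = 25.44 kHz.
55.98 kHz and 63.74 kHz both map to 3.88 kHz.

3.88 kHz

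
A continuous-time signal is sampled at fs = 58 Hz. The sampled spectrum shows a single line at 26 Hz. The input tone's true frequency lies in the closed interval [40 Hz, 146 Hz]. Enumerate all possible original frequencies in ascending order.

Frequencies that alias to 26 Hz are k·fs ± 26 Hz for integer k ≥ 0.
k=0: 26 Hz.
k=1: 32 Hz, 84 Hz.
k=2: 90 Hz, 142 Hz.
k=3: 148 Hz, 200 Hz.
Within [40 Hz, 146 Hz]: 84 Hz, 90 Hz, 142 Hz.

84 Hz, 90 Hz, 142 Hz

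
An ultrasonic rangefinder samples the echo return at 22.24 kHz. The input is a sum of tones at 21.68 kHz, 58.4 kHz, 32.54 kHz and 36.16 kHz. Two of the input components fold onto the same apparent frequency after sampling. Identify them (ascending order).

fs/2 = 11.12 kHz.
21.68 kHz > fs/2 = 11.12 kHz, folds to fs − 21.68 kHz = 0.56 kHz.
58.4 kHz mod fs = 13.92 kHz.
13.92 kHz > fs/2 = 11.12 kHz, folds to fs − 13.92 kHz = 8.32 kHz.
32.54 kHz mod fs = 10.3 kHz.
10.3 kHz ≤ fs/2 = 11.12 kHz, appears at 10.3 kHz.
36.16 kHz mod fs = 13.92 kHz.
13.92 kHz > fs/2 = 11.12 kHz, folds to fs − 13.92 kHz = 8.32 kHz.
36.16 kHz and 58.4 kHz both map to 8.32 kHz.

36.16 kHz, 58.4 kHz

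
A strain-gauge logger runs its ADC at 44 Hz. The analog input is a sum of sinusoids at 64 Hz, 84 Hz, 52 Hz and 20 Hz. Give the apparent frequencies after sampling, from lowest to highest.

fs/2 = 22 Hz.
64 Hz mod fs = 20 Hz.
20 Hz ≤ fs/2 = 22 Hz, appears at 20 Hz.
84 Hz mod fs = 40 Hz.
40 Hz > fs/2 = 22 Hz, folds to fs − 40 Hz = 4 Hz.
52 Hz mod fs = 8 Hz.
8 Hz ≤ fs/2 = 22 Hz, appears at 8 Hz.
20 Hz ≤ fs/2 = 22 Hz, passes unchanged.
Distinct values: {4 Hz, 8 Hz, 20 Hz}.

4 Hz, 8 Hz, 20 Hz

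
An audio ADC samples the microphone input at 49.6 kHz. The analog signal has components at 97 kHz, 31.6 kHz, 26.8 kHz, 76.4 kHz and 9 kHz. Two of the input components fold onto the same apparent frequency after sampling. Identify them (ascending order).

26.8 kHz, 76.4 kHz

fs/2 = 24.8 kHz.
97 kHz mod fs = 47.4 kHz.
47.4 kHz > fs/2 = 24.8 kHz, folds to fs − 47.4 kHz = 2.2 kHz.
31.6 kHz > fs/2 = 24.8 kHz, folds to fs − 31.6 kHz = 18 kHz.
26.8 kHz > fs/2 = 24.8 kHz, folds to fs − 26.8 kHz = 22.8 kHz.
76.4 kHz mod fs = 26.8 kHz.
26.8 kHz > fs/2 = 24.8 kHz, folds to fs − 26.8 kHz = 22.8 kHz.
9 kHz ≤ fs/2 = 24.8 kHz, passes unchanged.
26.8 kHz and 76.4 kHz both map to 22.8 kHz.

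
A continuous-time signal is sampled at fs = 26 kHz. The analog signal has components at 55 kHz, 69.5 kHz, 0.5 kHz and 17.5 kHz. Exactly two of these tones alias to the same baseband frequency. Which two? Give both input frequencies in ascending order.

fs/2 = 13 kHz.
55 kHz mod fs = 3 kHz.
3 kHz ≤ fs/2 = 13 kHz, appears at 3 kHz.
69.5 kHz mod fs = 17.5 kHz.
17.5 kHz > fs/2 = 13 kHz, folds to fs − 17.5 kHz = 8.5 kHz.
0.5 kHz ≤ fs/2 = 13 kHz, passes unchanged.
17.5 kHz > fs/2 = 13 kHz, folds to fs − 17.5 kHz = 8.5 kHz.
17.5 kHz and 69.5 kHz both map to 8.5 kHz.

17.5 kHz, 69.5 kHz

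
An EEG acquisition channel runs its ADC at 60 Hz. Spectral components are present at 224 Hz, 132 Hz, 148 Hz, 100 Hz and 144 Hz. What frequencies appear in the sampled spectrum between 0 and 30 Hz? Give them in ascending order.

fs/2 = 30 Hz.
224 Hz mod fs = 44 Hz.
44 Hz > fs/2 = 30 Hz, folds to fs − 44 Hz = 16 Hz.
132 Hz mod fs = 12 Hz.
12 Hz ≤ fs/2 = 30 Hz, appears at 12 Hz.
148 Hz mod fs = 28 Hz.
28 Hz ≤ fs/2 = 30 Hz, appears at 28 Hz.
100 Hz mod fs = 40 Hz.
40 Hz > fs/2 = 30 Hz, folds to fs − 40 Hz = 20 Hz.
144 Hz mod fs = 24 Hz.
24 Hz ≤ fs/2 = 30 Hz, appears at 24 Hz.
Distinct values: {12 Hz, 16 Hz, 20 Hz, 24 Hz, 28 Hz}.

12 Hz, 16 Hz, 20 Hz, 24 Hz, 28 Hz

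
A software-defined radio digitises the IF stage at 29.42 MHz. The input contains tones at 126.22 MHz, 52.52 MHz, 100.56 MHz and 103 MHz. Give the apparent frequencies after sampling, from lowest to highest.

fs/2 = 14.71 MHz.
126.22 MHz mod fs = 8.54 MHz.
8.54 MHz ≤ fs/2 = 14.71 MHz, appears at 8.54 MHz.
52.52 MHz mod fs = 23.1 MHz.
23.1 MHz > fs/2 = 14.71 MHz, folds to fs − 23.1 MHz = 6.32 MHz.
100.56 MHz mod fs = 12.3 MHz.
12.3 MHz ≤ fs/2 = 14.71 MHz, appears at 12.3 MHz.
103 MHz mod fs = 14.74 MHz.
14.74 MHz > fs/2 = 14.71 MHz, folds to fs − 14.74 MHz = 14.68 MHz.
Distinct values: {6.32 MHz, 8.54 MHz, 12.3 MHz, 14.68 MHz}.

6.32 MHz, 8.54 MHz, 12.3 MHz, 14.68 MHz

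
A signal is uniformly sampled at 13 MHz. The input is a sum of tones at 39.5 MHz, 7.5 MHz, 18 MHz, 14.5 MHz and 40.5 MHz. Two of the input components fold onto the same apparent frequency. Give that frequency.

fs/2 = 6.5 MHz.
39.5 MHz mod fs = 0.5 MHz.
0.5 MHz ≤ fs/2 = 6.5 MHz, appears at 0.5 MHz.
7.5 MHz > fs/2 = 6.5 MHz, folds to fs − 7.5 MHz = 5.5 MHz.
18 MHz mod fs = 5 MHz.
5 MHz ≤ fs/2 = 6.5 MHz, appears at 5 MHz.
14.5 MHz mod fs = 1.5 MHz.
1.5 MHz ≤ fs/2 = 6.5 MHz, appears at 1.5 MHz.
40.5 MHz mod fs = 1.5 MHz.
1.5 MHz ≤ fs/2 = 6.5 MHz, appears at 1.5 MHz.
14.5 MHz and 40.5 MHz both map to 1.5 MHz.

1.5 MHz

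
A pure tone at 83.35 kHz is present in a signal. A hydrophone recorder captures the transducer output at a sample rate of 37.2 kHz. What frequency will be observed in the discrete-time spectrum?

8.95 kHz

83.35 kHz mod fs = 8.95 kHz.
8.95 kHz ≤ fs/2 = 18.6 kHz, appears at 8.95 kHz.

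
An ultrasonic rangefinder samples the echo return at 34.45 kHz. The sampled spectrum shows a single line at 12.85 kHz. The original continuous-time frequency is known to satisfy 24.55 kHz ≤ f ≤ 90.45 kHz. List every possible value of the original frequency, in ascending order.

Frequencies that alias to 12.85 kHz are k·fs ± 12.85 kHz for integer k ≥ 0.
k=0: 12.85 kHz.
k=1: 21.6 kHz, 47.3 kHz.
k=2: 56.05 kHz, 81.75 kHz.
k=3: 90.5 kHz, 116.2 kHz.
Within [24.55 kHz, 90.45 kHz]: 47.3 kHz, 56.05 kHz, 81.75 kHz.

47.3 kHz, 56.05 kHz, 81.75 kHz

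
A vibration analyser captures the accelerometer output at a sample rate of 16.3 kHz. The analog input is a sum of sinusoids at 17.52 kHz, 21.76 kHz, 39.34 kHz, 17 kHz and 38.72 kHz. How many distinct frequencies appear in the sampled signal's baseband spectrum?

fs/2 = 8.15 kHz.
17.52 kHz mod fs = 1.22 kHz.
1.22 kHz ≤ fs/2 = 8.15 kHz, appears at 1.22 kHz.
21.76 kHz mod fs = 5.46 kHz.
5.46 kHz ≤ fs/2 = 8.15 kHz, appears at 5.46 kHz.
39.34 kHz mod fs = 6.74 kHz.
6.74 kHz ≤ fs/2 = 8.15 kHz, appears at 6.74 kHz.
17 kHz mod fs = 0.7 kHz.
0.7 kHz ≤ fs/2 = 8.15 kHz, appears at 0.7 kHz.
38.72 kHz mod fs = 6.12 kHz.
6.12 kHz ≤ fs/2 = 8.15 kHz, appears at 6.12 kHz.
Distinct values: {0.7 kHz, 1.22 kHz, 5.46 kHz, 6.12 kHz, 6.74 kHz} → 5.

5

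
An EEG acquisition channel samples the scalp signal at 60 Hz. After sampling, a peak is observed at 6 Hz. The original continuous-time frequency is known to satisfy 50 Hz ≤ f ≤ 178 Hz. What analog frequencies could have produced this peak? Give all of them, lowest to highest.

Frequencies that alias to 6 Hz are k·fs ± 6 Hz for integer k ≥ 0.
k=0: 6 Hz.
k=1: 54 Hz, 66 Hz.
k=2: 114 Hz, 126 Hz.
k=3: 174 Hz, 186 Hz.
k=4: 234 Hz, 246 Hz.
Within [50 Hz, 178 Hz]: 54 Hz, 66 Hz, 114 Hz, 126 Hz, 174 Hz.

54 Hz, 66 Hz, 114 Hz, 126 Hz, 174 Hz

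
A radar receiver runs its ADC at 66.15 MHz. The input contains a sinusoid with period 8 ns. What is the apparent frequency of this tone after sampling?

T = 8 ns → f = 1/T = 125 MHz.
125 MHz mod fs = 58.85 MHz.
58.85 MHz > fs/2 = 33.075 MHz, folds to fs − 58.85 MHz = 7.3 MHz.

7.3 MHz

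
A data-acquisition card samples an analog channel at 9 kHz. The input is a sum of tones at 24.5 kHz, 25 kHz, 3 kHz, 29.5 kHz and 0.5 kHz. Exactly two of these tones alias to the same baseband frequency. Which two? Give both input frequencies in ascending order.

24.5 kHz, 29.5 kHz

fs/2 = 4.5 kHz.
24.5 kHz mod fs = 6.5 kHz.
6.5 kHz > fs/2 = 4.5 kHz, folds to fs − 6.5 kHz = 2.5 kHz.
25 kHz mod fs = 7 kHz.
7 kHz > fs/2 = 4.5 kHz, folds to fs − 7 kHz = 2 kHz.
3 kHz ≤ fs/2 = 4.5 kHz, passes unchanged.
29.5 kHz mod fs = 2.5 kHz.
2.5 kHz ≤ fs/2 = 4.5 kHz, appears at 2.5 kHz.
0.5 kHz ≤ fs/2 = 4.5 kHz, passes unchanged.
24.5 kHz and 29.5 kHz both map to 2.5 kHz.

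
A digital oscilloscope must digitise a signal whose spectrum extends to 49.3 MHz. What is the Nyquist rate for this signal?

Nyquist rate = 2 × 49.3 MHz = 98.6 MHz.

98.6 MHz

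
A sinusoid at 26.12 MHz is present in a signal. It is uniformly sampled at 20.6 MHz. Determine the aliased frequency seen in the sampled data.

26.12 MHz mod fs = 5.52 MHz.
5.52 MHz ≤ fs/2 = 10.3 MHz, appears at 5.52 MHz.

5.52 MHz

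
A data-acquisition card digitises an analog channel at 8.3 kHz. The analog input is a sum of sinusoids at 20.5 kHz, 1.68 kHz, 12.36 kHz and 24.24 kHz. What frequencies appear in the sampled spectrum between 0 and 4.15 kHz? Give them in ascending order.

0.66 kHz, 1.68 kHz, 3.9 kHz, 4.06 kHz

fs/2 = 4.15 kHz.
20.5 kHz mod fs = 3.9 kHz.
3.9 kHz ≤ fs/2 = 4.15 kHz, appears at 3.9 kHz.
1.68 kHz ≤ fs/2 = 4.15 kHz, passes unchanged.
12.36 kHz mod fs = 4.06 kHz.
4.06 kHz ≤ fs/2 = 4.15 kHz, appears at 4.06 kHz.
24.24 kHz mod fs = 7.64 kHz.
7.64 kHz > fs/2 = 4.15 kHz, folds to fs − 7.64 kHz = 0.66 kHz.
Distinct values: {0.66 kHz, 1.68 kHz, 3.9 kHz, 4.06 kHz}.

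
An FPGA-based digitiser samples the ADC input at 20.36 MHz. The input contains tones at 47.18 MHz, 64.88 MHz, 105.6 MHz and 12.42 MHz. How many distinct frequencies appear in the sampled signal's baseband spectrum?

3

fs/2 = 10.18 MHz.
47.18 MHz mod fs = 6.46 MHz.
6.46 MHz ≤ fs/2 = 10.18 MHz, appears at 6.46 MHz.
64.88 MHz mod fs = 3.8 MHz.
3.8 MHz ≤ fs/2 = 10.18 MHz, appears at 3.8 MHz.
105.6 MHz mod fs = 3.8 MHz.
3.8 MHz ≤ fs/2 = 10.18 MHz, appears at 3.8 MHz.
12.42 MHz > fs/2 = 10.18 MHz, folds to fs − 12.42 MHz = 7.94 MHz.
Distinct values: {3.8 MHz, 6.46 MHz, 7.94 MHz} → 3.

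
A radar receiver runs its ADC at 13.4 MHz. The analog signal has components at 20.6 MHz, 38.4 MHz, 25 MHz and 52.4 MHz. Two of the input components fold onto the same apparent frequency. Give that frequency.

1.8 MHz

fs/2 = 6.7 MHz.
20.6 MHz mod fs = 7.2 MHz.
7.2 MHz > fs/2 = 6.7 MHz, folds to fs − 7.2 MHz = 6.2 MHz.
38.4 MHz mod fs = 11.6 MHz.
11.6 MHz > fs/2 = 6.7 MHz, folds to fs − 11.6 MHz = 1.8 MHz.
25 MHz mod fs = 11.6 MHz.
11.6 MHz > fs/2 = 6.7 MHz, folds to fs − 11.6 MHz = 1.8 MHz.
52.4 MHz mod fs = 12.2 MHz.
12.2 MHz > fs/2 = 6.7 MHz, folds to fs − 12.2 MHz = 1.2 MHz.
25 MHz and 38.4 MHz both map to 1.8 MHz.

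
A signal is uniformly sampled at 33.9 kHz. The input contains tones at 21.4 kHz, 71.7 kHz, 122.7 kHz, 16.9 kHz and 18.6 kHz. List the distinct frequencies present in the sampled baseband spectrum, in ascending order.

3.9 kHz, 12.5 kHz, 12.9 kHz, 15.3 kHz, 16.9 kHz

fs/2 = 16.95 kHz.
21.4 kHz > fs/2 = 16.95 kHz, folds to fs − 21.4 kHz = 12.5 kHz.
71.7 kHz mod fs = 3.9 kHz.
3.9 kHz ≤ fs/2 = 16.95 kHz, appears at 3.9 kHz.
122.7 kHz mod fs = 21 kHz.
21 kHz > fs/2 = 16.95 kHz, folds to fs − 21 kHz = 12.9 kHz.
16.9 kHz ≤ fs/2 = 16.95 kHz, passes unchanged.
18.6 kHz > fs/2 = 16.95 kHz, folds to fs − 18.6 kHz = 15.3 kHz.
Distinct values: {3.9 kHz, 12.5 kHz, 12.9 kHz, 15.3 kHz, 16.9 kHz}.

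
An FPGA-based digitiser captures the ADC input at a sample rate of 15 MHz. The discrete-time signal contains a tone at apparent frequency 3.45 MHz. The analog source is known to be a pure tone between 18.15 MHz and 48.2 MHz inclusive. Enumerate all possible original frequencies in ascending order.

18.45 MHz, 26.55 MHz, 33.45 MHz, 41.55 MHz

Frequencies that alias to 3.45 MHz are k·fs ± 3.45 MHz for integer k ≥ 0.
k=0: 3.45 MHz.
k=1: 11.55 MHz, 18.45 MHz.
k=2: 26.55 MHz, 33.45 MHz.
k=3: 41.55 MHz, 48.45 MHz.
k=4: 56.55 MHz, 63.45 MHz.
Within [18.15 MHz, 48.2 MHz]: 18.45 MHz, 26.55 MHz, 33.45 MHz, 41.55 MHz.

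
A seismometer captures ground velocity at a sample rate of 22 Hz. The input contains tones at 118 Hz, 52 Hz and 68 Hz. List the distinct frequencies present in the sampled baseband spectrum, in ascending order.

fs/2 = 11 Hz.
118 Hz mod fs = 8 Hz.
8 Hz ≤ fs/2 = 11 Hz, appears at 8 Hz.
52 Hz mod fs = 8 Hz.
8 Hz ≤ fs/2 = 11 Hz, appears at 8 Hz.
68 Hz mod fs = 2 Hz.
2 Hz ≤ fs/2 = 11 Hz, appears at 2 Hz.
Distinct values: {2 Hz, 8 Hz}.

2 Hz, 8 Hz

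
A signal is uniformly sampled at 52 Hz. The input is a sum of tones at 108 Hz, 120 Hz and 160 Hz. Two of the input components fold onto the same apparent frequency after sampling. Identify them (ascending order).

108 Hz, 160 Hz

fs/2 = 26 Hz.
108 Hz mod fs = 4 Hz.
4 Hz ≤ fs/2 = 26 Hz, appears at 4 Hz.
120 Hz mod fs = 16 Hz.
16 Hz ≤ fs/2 = 26 Hz, appears at 16 Hz.
160 Hz mod fs = 4 Hz.
4 Hz ≤ fs/2 = 26 Hz, appears at 4 Hz.
108 Hz and 160 Hz both map to 4 Hz.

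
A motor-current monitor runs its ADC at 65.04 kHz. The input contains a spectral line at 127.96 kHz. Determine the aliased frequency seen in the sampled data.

127.96 kHz mod fs = 62.92 kHz.
62.92 kHz > fs/2 = 32.52 kHz, folds to fs − 62.92 kHz = 2.12 kHz.

2.12 kHz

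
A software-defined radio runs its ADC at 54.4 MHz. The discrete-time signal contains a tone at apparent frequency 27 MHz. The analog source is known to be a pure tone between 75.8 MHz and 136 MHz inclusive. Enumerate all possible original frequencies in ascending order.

81.4 MHz, 81.8 MHz, 135.8 MHz

Frequencies that alias to 27 MHz are k·fs ± 27 MHz for integer k ≥ 0.
k=0: 27 MHz.
k=1: 27.4 MHz, 81.4 MHz.
k=2: 81.8 MHz, 135.8 MHz.
k=3: 136.2 MHz, 190.2 MHz.
Within [75.8 MHz, 136 MHz]: 81.4 MHz, 81.8 MHz, 135.8 MHz.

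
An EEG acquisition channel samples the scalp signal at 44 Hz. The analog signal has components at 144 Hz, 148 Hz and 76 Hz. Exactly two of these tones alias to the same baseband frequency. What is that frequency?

fs/2 = 22 Hz.
144 Hz mod fs = 12 Hz.
12 Hz ≤ fs/2 = 22 Hz, appears at 12 Hz.
148 Hz mod fs = 16 Hz.
16 Hz ≤ fs/2 = 22 Hz, appears at 16 Hz.
76 Hz mod fs = 32 Hz.
32 Hz > fs/2 = 22 Hz, folds to fs − 32 Hz = 12 Hz.
76 Hz and 144 Hz both map to 12 Hz.

12 Hz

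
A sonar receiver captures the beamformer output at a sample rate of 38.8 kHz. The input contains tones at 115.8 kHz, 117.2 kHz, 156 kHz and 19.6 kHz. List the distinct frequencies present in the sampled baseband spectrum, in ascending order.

fs/2 = 19.4 kHz.
115.8 kHz mod fs = 38.2 kHz.
38.2 kHz > fs/2 = 19.4 kHz, folds to fs − 38.2 kHz = 0.6 kHz.
117.2 kHz mod fs = 0.8 kHz.
0.8 kHz ≤ fs/2 = 19.4 kHz, appears at 0.8 kHz.
156 kHz mod fs = 0.8 kHz.
0.8 kHz ≤ fs/2 = 19.4 kHz, appears at 0.8 kHz.
19.6 kHz > fs/2 = 19.4 kHz, folds to fs − 19.6 kHz = 19.2 kHz.
Distinct values: {0.6 kHz, 0.8 kHz, 19.2 kHz}.

0.6 kHz, 0.8 kHz, 19.2 kHz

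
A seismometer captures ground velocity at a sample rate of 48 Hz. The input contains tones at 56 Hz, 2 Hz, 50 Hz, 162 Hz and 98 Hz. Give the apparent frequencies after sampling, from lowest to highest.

fs/2 = 24 Hz.
56 Hz mod fs = 8 Hz.
8 Hz ≤ fs/2 = 24 Hz, appears at 8 Hz.
2 Hz ≤ fs/2 = 24 Hz, passes unchanged.
50 Hz mod fs = 2 Hz.
2 Hz ≤ fs/2 = 24 Hz, appears at 2 Hz.
162 Hz mod fs = 18 Hz.
18 Hz ≤ fs/2 = 24 Hz, appears at 18 Hz.
98 Hz mod fs = 2 Hz.
2 Hz ≤ fs/2 = 24 Hz, appears at 2 Hz.
Distinct values: {2 Hz, 8 Hz, 18 Hz}.

2 Hz, 8 Hz, 18 Hz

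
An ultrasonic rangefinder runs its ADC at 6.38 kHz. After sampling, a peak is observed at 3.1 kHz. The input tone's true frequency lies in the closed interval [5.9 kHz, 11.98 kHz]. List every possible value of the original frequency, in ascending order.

9.48 kHz, 9.66 kHz

Frequencies that alias to 3.1 kHz are k·fs ± 3.1 kHz for integer k ≥ 0.
k=0: 3.1 kHz.
k=1: 3.28 kHz, 9.48 kHz.
k=2: 9.66 kHz, 15.86 kHz.
k=3: 16.04 kHz, 22.24 kHz.
Within [5.9 kHz, 11.98 kHz]: 9.48 kHz, 9.66 kHz.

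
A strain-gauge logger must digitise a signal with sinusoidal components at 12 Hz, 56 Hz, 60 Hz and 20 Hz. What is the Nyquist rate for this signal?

120 Hz

Highest-frequency component: 60 Hz.
Nyquist rate = 2 × 60 Hz = 120 Hz.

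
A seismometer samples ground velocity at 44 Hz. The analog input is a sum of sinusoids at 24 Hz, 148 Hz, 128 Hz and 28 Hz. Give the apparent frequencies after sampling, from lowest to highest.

fs/2 = 22 Hz.
24 Hz > fs/2 = 22 Hz, folds to fs − 24 Hz = 20 Hz.
148 Hz mod fs = 16 Hz.
16 Hz ≤ fs/2 = 22 Hz, appears at 16 Hz.
128 Hz mod fs = 40 Hz.
40 Hz > fs/2 = 22 Hz, folds to fs − 40 Hz = 4 Hz.
28 Hz > fs/2 = 22 Hz, folds to fs − 28 Hz = 16 Hz.
Distinct values: {4 Hz, 16 Hz, 20 Hz}.

4 Hz, 16 Hz, 20 Hz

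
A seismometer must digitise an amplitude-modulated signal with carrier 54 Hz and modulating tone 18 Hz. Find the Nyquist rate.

AM sidebands sit at fc ± fm = 36 Hz and 72 Hz.
Highest-frequency component: 72 Hz.
Nyquist rate = 2 × 72 Hz = 144 Hz.

144 Hz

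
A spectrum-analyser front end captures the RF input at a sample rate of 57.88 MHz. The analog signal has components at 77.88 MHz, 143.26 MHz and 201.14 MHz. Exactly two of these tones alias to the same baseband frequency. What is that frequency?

fs/2 = 28.94 MHz.
77.88 MHz mod fs = 20 MHz.
20 MHz ≤ fs/2 = 28.94 MHz, appears at 20 MHz.
143.26 MHz mod fs = 27.5 MHz.
27.5 MHz ≤ fs/2 = 28.94 MHz, appears at 27.5 MHz.
201.14 MHz mod fs = 27.5 MHz.
27.5 MHz ≤ fs/2 = 28.94 MHz, appears at 27.5 MHz.
143.26 MHz and 201.14 MHz both map to 27.5 MHz.

27.5 MHz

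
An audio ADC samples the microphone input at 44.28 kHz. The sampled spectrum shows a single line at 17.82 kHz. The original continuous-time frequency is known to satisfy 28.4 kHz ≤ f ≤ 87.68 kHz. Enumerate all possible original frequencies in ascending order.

Frequencies that alias to 17.82 kHz are k·fs ± 17.82 kHz for integer k ≥ 0.
k=0: 17.82 kHz.
k=1: 26.46 kHz, 62.1 kHz.
k=2: 70.74 kHz, 106.38 kHz.
k=3: 115.02 kHz, 150.66 kHz.
Within [28.4 kHz, 87.68 kHz]: 62.1 kHz, 70.74 kHz.

62.1 kHz, 70.74 kHz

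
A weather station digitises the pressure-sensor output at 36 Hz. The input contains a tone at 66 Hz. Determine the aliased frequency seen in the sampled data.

6 Hz

66 Hz mod fs = 30 Hz.
30 Hz > fs/2 = 18 Hz, folds to fs − 30 Hz = 6 Hz.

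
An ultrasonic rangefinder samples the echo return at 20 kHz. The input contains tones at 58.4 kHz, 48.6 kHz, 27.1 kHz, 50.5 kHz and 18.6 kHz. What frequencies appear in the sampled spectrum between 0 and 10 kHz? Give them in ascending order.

fs/2 = 10 kHz.
58.4 kHz mod fs = 18.4 kHz.
18.4 kHz > fs/2 = 10 kHz, folds to fs − 18.4 kHz = 1.6 kHz.
48.6 kHz mod fs = 8.6 kHz.
8.6 kHz ≤ fs/2 = 10 kHz, appears at 8.6 kHz.
27.1 kHz mod fs = 7.1 kHz.
7.1 kHz ≤ fs/2 = 10 kHz, appears at 7.1 kHz.
50.5 kHz mod fs = 10.5 kHz.
10.5 kHz > fs/2 = 10 kHz, folds to fs − 10.5 kHz = 9.5 kHz.
18.6 kHz > fs/2 = 10 kHz, folds to fs − 18.6 kHz = 1.4 kHz.
Distinct values: {1.4 kHz, 1.6 kHz, 7.1 kHz, 8.6 kHz, 9.5 kHz}.

1.4 kHz, 1.6 kHz, 7.1 kHz, 8.6 kHz, 9.5 kHz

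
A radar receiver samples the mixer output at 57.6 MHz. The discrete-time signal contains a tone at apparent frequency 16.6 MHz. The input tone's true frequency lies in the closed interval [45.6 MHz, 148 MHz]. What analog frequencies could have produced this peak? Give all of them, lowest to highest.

74.2 MHz, 98.6 MHz, 131.8 MHz

Frequencies that alias to 16.6 MHz are k·fs ± 16.6 MHz for integer k ≥ 0.
k=0: 16.6 MHz.
k=1: 41 MHz, 74.2 MHz.
k=2: 98.6 MHz, 131.8 MHz.
k=3: 156.2 MHz, 189.4 MHz.
Within [45.6 MHz, 148 MHz]: 74.2 MHz, 98.6 MHz, 131.8 MHz.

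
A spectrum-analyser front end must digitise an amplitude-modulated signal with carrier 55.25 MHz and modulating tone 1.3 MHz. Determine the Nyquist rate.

113.1 MHz

AM sidebands sit at fc ± fm = 53.95 MHz and 56.55 MHz.
Highest-frequency component: 56.55 MHz.
Nyquist rate = 2 × 56.55 MHz = 113.1 MHz.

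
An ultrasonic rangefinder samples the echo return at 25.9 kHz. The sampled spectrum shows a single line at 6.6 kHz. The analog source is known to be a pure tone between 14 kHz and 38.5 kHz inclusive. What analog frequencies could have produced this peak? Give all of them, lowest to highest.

19.3 kHz, 32.5 kHz

Frequencies that alias to 6.6 kHz are k·fs ± 6.6 kHz for integer k ≥ 0.
k=0: 6.6 kHz.
k=1: 19.3 kHz, 32.5 kHz.
k=2: 45.2 kHz, 58.4 kHz.
Within [14 kHz, 38.5 kHz]: 19.3 kHz, 32.5 kHz.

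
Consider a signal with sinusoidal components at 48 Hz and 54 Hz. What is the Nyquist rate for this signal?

Highest-frequency component: 54 Hz.
Nyquist rate = 2 × 54 Hz = 108 Hz.

108 Hz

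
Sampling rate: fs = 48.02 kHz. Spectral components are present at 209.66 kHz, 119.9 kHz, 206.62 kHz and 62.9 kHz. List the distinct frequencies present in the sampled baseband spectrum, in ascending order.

14.54 kHz, 14.88 kHz, 17.58 kHz, 23.86 kHz

fs/2 = 24.01 kHz.
209.66 kHz mod fs = 17.58 kHz.
17.58 kHz ≤ fs/2 = 24.01 kHz, appears at 17.58 kHz.
119.9 kHz mod fs = 23.86 kHz.
23.86 kHz ≤ fs/2 = 24.01 kHz, appears at 23.86 kHz.
206.62 kHz mod fs = 14.54 kHz.
14.54 kHz ≤ fs/2 = 24.01 kHz, appears at 14.54 kHz.
62.9 kHz mod fs = 14.88 kHz.
14.88 kHz ≤ fs/2 = 24.01 kHz, appears at 14.88 kHz.
Distinct values: {14.54 kHz, 14.88 kHz, 17.58 kHz, 23.86 kHz}.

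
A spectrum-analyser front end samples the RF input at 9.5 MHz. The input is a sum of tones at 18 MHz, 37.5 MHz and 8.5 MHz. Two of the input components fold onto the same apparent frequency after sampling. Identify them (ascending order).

fs/2 = 4.75 MHz.
18 MHz mod fs = 8.5 MHz.
8.5 MHz > fs/2 = 4.75 MHz, folds to fs − 8.5 MHz = 1 MHz.
37.5 MHz mod fs = 9 MHz.
9 MHz > fs/2 = 4.75 MHz, folds to fs − 9 MHz = 0.5 MHz.
8.5 MHz > fs/2 = 4.75 MHz, folds to fs − 8.5 MHz = 1 MHz.
8.5 MHz and 18 MHz both map to 1 MHz.

8.5 MHz, 18 MHz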